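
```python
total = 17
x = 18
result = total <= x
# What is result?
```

Trace (tracking result):
total = 17  # -> total = 17
x = 18  # -> x = 18
result = total <= x  # -> result = True

Answer: True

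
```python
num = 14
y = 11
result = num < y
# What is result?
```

Trace (tracking result):
num = 14  # -> num = 14
y = 11  # -> y = 11
result = num < y  # -> result = False

Answer: False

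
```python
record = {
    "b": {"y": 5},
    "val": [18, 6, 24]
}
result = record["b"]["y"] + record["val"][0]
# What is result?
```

Answer: 23

Derivation:
Trace (tracking result):
record = {'b': {'y': 5}, 'val': [18, 6, 24]}  # -> record = {'b': {'y': 5}, 'val': [18, 6, 24]}
result = record['b']['y'] + record['val'][0]  # -> result = 23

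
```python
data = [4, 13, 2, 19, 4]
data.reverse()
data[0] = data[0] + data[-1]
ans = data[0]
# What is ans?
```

Trace (tracking ans):
data = [4, 13, 2, 19, 4]  # -> data = [4, 13, 2, 19, 4]
data.reverse()  # -> data = [4, 19, 2, 13, 4]
data[0] = data[0] + data[-1]  # -> data = [8, 19, 2, 13, 4]
ans = data[0]  # -> ans = 8

Answer: 8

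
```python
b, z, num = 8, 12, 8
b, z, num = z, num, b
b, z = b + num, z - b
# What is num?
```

Answer: 8

Derivation:
Trace (tracking num):
b, z, num = (8, 12, 8)  # -> b = 8, z = 12, num = 8
b, z, num = (z, num, b)  # -> b = 12, z = 8, num = 8
b, z = (b + num, z - b)  # -> b = 20, z = -4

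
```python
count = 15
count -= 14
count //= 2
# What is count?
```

Trace (tracking count):
count = 15  # -> count = 15
count -= 14  # -> count = 1
count //= 2  # -> count = 0

Answer: 0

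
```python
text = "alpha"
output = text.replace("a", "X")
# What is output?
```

Answer: 'XlphX'

Derivation:
Trace (tracking output):
text = 'alpha'  # -> text = 'alpha'
output = text.replace('a', 'X')  # -> output = 'XlphX'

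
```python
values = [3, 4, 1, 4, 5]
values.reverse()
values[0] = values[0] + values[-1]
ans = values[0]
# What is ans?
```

Trace (tracking ans):
values = [3, 4, 1, 4, 5]  # -> values = [3, 4, 1, 4, 5]
values.reverse()  # -> values = [5, 4, 1, 4, 3]
values[0] = values[0] + values[-1]  # -> values = [8, 4, 1, 4, 3]
ans = values[0]  # -> ans = 8

Answer: 8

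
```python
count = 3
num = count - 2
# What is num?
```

Trace (tracking num):
count = 3  # -> count = 3
num = count - 2  # -> num = 1

Answer: 1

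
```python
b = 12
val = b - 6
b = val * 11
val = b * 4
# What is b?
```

Trace (tracking b):
b = 12  # -> b = 12
val = b - 6  # -> val = 6
b = val * 11  # -> b = 66
val = b * 4  # -> val = 264

Answer: 66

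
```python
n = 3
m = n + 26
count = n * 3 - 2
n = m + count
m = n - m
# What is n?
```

Answer: 36

Derivation:
Trace (tracking n):
n = 3  # -> n = 3
m = n + 26  # -> m = 29
count = n * 3 - 2  # -> count = 7
n = m + count  # -> n = 36
m = n - m  # -> m = 7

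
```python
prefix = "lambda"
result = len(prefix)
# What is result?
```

Trace (tracking result):
prefix = 'lambda'  # -> prefix = 'lambda'
result = len(prefix)  # -> result = 6

Answer: 6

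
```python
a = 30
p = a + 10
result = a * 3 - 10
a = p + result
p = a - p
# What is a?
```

Answer: 120

Derivation:
Trace (tracking a):
a = 30  # -> a = 30
p = a + 10  # -> p = 40
result = a * 3 - 10  # -> result = 80
a = p + result  # -> a = 120
p = a - p  # -> p = 80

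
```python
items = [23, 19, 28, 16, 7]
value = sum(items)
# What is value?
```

Trace (tracking value):
items = [23, 19, 28, 16, 7]  # -> items = [23, 19, 28, 16, 7]
value = sum(items)  # -> value = 93

Answer: 93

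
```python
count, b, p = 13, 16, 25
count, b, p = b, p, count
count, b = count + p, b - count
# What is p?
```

Trace (tracking p):
count, b, p = (13, 16, 25)  # -> count = 13, b = 16, p = 25
count, b, p = (b, p, count)  # -> count = 16, b = 25, p = 13
count, b = (count + p, b - count)  # -> count = 29, b = 9

Answer: 13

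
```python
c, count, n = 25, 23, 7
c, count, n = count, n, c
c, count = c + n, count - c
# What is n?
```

Answer: 25

Derivation:
Trace (tracking n):
c, count, n = (25, 23, 7)  # -> c = 25, count = 23, n = 7
c, count, n = (count, n, c)  # -> c = 23, count = 7, n = 25
c, count = (c + n, count - c)  # -> c = 48, count = -16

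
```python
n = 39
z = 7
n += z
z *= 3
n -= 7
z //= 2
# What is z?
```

Answer: 10

Derivation:
Trace (tracking z):
n = 39  # -> n = 39
z = 7  # -> z = 7
n += z  # -> n = 46
z *= 3  # -> z = 21
n -= 7  # -> n = 39
z //= 2  # -> z = 10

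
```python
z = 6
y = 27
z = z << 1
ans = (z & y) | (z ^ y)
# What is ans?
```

Answer: 31

Derivation:
Trace (tracking ans):
z = 6  # -> z = 6
y = 27  # -> y = 27
z = z << 1  # -> z = 12
ans = z & y | z ^ y  # -> ans = 31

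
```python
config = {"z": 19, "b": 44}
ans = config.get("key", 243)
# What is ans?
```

Answer: 243

Derivation:
Trace (tracking ans):
config = {'z': 19, 'b': 44}  # -> config = {'z': 19, 'b': 44}
ans = config.get('key', 243)  # -> ans = 243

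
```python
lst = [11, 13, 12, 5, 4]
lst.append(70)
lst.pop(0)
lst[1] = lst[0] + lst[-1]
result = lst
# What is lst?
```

Trace (tracking lst):
lst = [11, 13, 12, 5, 4]  # -> lst = [11, 13, 12, 5, 4]
lst.append(70)  # -> lst = [11, 13, 12, 5, 4, 70]
lst.pop(0)  # -> lst = [13, 12, 5, 4, 70]
lst[1] = lst[0] + lst[-1]  # -> lst = [13, 83, 5, 4, 70]
result = lst  # -> result = [13, 83, 5, 4, 70]

Answer: [13, 83, 5, 4, 70]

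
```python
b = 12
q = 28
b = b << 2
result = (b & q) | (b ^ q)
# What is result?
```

Trace (tracking result):
b = 12  # -> b = 12
q = 28  # -> q = 28
b = b << 2  # -> b = 48
result = b & q | b ^ q  # -> result = 60

Answer: 60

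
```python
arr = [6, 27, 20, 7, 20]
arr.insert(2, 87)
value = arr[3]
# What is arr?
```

Answer: [6, 27, 87, 20, 7, 20]

Derivation:
Trace (tracking arr):
arr = [6, 27, 20, 7, 20]  # -> arr = [6, 27, 20, 7, 20]
arr.insert(2, 87)  # -> arr = [6, 27, 87, 20, 7, 20]
value = arr[3]  # -> value = 20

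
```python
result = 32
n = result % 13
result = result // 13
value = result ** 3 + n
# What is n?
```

Answer: 6

Derivation:
Trace (tracking n):
result = 32  # -> result = 32
n = result % 13  # -> n = 6
result = result // 13  # -> result = 2
value = result ** 3 + n  # -> value = 14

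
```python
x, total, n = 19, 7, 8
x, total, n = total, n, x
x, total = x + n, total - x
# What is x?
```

Trace (tracking x):
x, total, n = (19, 7, 8)  # -> x = 19, total = 7, n = 8
x, total, n = (total, n, x)  # -> x = 7, total = 8, n = 19
x, total = (x + n, total - x)  # -> x = 26, total = 1

Answer: 26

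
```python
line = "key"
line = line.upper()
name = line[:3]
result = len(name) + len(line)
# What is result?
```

Trace (tracking result):
line = 'key'  # -> line = 'key'
line = line.upper()  # -> line = 'KEY'
name = line[:3]  # -> name = 'KEY'
result = len(name) + len(line)  # -> result = 6

Answer: 6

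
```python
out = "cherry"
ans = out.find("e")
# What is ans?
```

Trace (tracking ans):
out = 'cherry'  # -> out = 'cherry'
ans = out.find('e')  # -> ans = 2

Answer: 2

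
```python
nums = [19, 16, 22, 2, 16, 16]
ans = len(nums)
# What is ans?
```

Answer: 6

Derivation:
Trace (tracking ans):
nums = [19, 16, 22, 2, 16, 16]  # -> nums = [19, 16, 22, 2, 16, 16]
ans = len(nums)  # -> ans = 6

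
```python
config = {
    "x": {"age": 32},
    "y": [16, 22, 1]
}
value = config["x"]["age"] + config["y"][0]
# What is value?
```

Answer: 48

Derivation:
Trace (tracking value):
config = {'x': {'age': 32}, 'y': [16, 22, 1]}  # -> config = {'x': {'age': 32}, 'y': [16, 22, 1]}
value = config['x']['age'] + config['y'][0]  # -> value = 48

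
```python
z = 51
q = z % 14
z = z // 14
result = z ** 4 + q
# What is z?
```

Trace (tracking z):
z = 51  # -> z = 51
q = z % 14  # -> q = 9
z = z // 14  # -> z = 3
result = z ** 4 + q  # -> result = 90

Answer: 3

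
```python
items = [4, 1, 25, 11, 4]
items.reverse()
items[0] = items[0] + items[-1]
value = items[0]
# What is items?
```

Trace (tracking items):
items = [4, 1, 25, 11, 4]  # -> items = [4, 1, 25, 11, 4]
items.reverse()  # -> items = [4, 11, 25, 1, 4]
items[0] = items[0] + items[-1]  # -> items = [8, 11, 25, 1, 4]
value = items[0]  # -> value = 8

Answer: [8, 11, 25, 1, 4]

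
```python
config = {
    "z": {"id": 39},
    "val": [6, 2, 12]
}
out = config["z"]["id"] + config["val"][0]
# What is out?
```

Trace (tracking out):
config = {'z': {'id': 39}, 'val': [6, 2, 12]}  # -> config = {'z': {'id': 39}, 'val': [6, 2, 12]}
out = config['z']['id'] + config['val'][0]  # -> out = 45

Answer: 45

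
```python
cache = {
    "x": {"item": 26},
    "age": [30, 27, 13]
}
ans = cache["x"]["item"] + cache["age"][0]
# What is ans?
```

Trace (tracking ans):
cache = {'x': {'item': 26}, 'age': [30, 27, 13]}  # -> cache = {'x': {'item': 26}, 'age': [30, 27, 13]}
ans = cache['x']['item'] + cache['age'][0]  # -> ans = 56

Answer: 56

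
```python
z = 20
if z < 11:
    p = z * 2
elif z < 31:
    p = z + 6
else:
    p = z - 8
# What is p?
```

Trace (tracking p):
z = 20  # -> z = 20
if z < 11:  # condition is False
elif z < 31:  # condition is True
    p = z + 6  # -> p = 26

Answer: 26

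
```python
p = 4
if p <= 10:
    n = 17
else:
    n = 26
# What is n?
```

Answer: 17

Derivation:
Trace (tracking n):
p = 4  # -> p = 4
if p <= 10:  # condition is True
    n = 17  # -> n = 17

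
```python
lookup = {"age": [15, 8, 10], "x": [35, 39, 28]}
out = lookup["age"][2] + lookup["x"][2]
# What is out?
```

Answer: 38

Derivation:
Trace (tracking out):
lookup = {'age': [15, 8, 10], 'x': [35, 39, 28]}  # -> lookup = {'age': [15, 8, 10], 'x': [35, 39, 28]}
out = lookup['age'][2] + lookup['x'][2]  # -> out = 38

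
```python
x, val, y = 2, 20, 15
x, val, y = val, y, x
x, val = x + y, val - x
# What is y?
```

Trace (tracking y):
x, val, y = (2, 20, 15)  # -> x = 2, val = 20, y = 15
x, val, y = (val, y, x)  # -> x = 20, val = 15, y = 2
x, val = (x + y, val - x)  # -> x = 22, val = -5

Answer: 2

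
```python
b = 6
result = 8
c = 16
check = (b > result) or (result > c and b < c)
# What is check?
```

Trace (tracking check):
b = 6  # -> b = 6
result = 8  # -> result = 8
c = 16  # -> c = 16
check = b > result or (result > c and b < c)  # -> check = False

Answer: False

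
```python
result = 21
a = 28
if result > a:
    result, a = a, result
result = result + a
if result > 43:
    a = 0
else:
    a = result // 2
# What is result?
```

Trace (tracking result):
result = 21  # -> result = 21
a = 28  # -> a = 28
if result > a:  # condition is False
result = result + a  # -> result = 49
if result > 43:  # condition is True
    a = 0  # -> a = 0

Answer: 49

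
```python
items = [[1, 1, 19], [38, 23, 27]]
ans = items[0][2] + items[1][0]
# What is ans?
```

Trace (tracking ans):
items = [[1, 1, 19], [38, 23, 27]]  # -> items = [[1, 1, 19], [38, 23, 27]]
ans = items[0][2] + items[1][0]  # -> ans = 57

Answer: 57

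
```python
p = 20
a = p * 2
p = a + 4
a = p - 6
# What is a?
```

Answer: 38

Derivation:
Trace (tracking a):
p = 20  # -> p = 20
a = p * 2  # -> a = 40
p = a + 4  # -> p = 44
a = p - 6  # -> a = 38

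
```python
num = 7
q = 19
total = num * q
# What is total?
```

Answer: 133

Derivation:
Trace (tracking total):
num = 7  # -> num = 7
q = 19  # -> q = 19
total = num * q  # -> total = 133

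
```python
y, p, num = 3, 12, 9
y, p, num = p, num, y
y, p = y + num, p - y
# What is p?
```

Trace (tracking p):
y, p, num = (3, 12, 9)  # -> y = 3, p = 12, num = 9
y, p, num = (p, num, y)  # -> y = 12, p = 9, num = 3
y, p = (y + num, p - y)  # -> y = 15, p = -3

Answer: -3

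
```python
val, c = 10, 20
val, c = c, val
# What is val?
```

Answer: 20

Derivation:
Trace (tracking val):
val, c = (10, 20)  # -> val = 10, c = 20
val, c = (c, val)  # -> val = 20, c = 10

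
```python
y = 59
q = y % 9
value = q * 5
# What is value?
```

Answer: 25

Derivation:
Trace (tracking value):
y = 59  # -> y = 59
q = y % 9  # -> q = 5
value = q * 5  # -> value = 25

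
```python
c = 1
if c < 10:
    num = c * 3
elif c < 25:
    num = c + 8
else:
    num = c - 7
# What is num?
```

Answer: 3

Derivation:
Trace (tracking num):
c = 1  # -> c = 1
if c < 10:  # condition is True
    num = c * 3  # -> num = 3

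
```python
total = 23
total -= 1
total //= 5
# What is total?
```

Trace (tracking total):
total = 23  # -> total = 23
total -= 1  # -> total = 22
total //= 5  # -> total = 4

Answer: 4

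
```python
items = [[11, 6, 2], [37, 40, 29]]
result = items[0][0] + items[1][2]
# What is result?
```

Answer: 40

Derivation:
Trace (tracking result):
items = [[11, 6, 2], [37, 40, 29]]  # -> items = [[11, 6, 2], [37, 40, 29]]
result = items[0][0] + items[1][2]  # -> result = 40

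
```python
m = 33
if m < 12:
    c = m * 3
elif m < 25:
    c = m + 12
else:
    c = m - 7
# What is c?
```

Trace (tracking c):
m = 33  # -> m = 33
if m < 12:  # condition is False
elif m < 25:  # condition is False
else:
    c = m - 7  # -> c = 26

Answer: 26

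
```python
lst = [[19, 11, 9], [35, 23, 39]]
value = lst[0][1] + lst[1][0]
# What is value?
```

Trace (tracking value):
lst = [[19, 11, 9], [35, 23, 39]]  # -> lst = [[19, 11, 9], [35, 23, 39]]
value = lst[0][1] + lst[1][0]  # -> value = 46

Answer: 46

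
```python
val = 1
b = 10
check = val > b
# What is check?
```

Trace (tracking check):
val = 1  # -> val = 1
b = 10  # -> b = 10
check = val > b  # -> check = False

Answer: False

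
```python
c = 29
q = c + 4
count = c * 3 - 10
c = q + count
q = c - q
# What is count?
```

Answer: 77

Derivation:
Trace (tracking count):
c = 29  # -> c = 29
q = c + 4  # -> q = 33
count = c * 3 - 10  # -> count = 77
c = q + count  # -> c = 110
q = c - q  # -> q = 77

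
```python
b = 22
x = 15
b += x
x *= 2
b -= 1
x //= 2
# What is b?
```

Answer: 36

Derivation:
Trace (tracking b):
b = 22  # -> b = 22
x = 15  # -> x = 15
b += x  # -> b = 37
x *= 2  # -> x = 30
b -= 1  # -> b = 36
x //= 2  # -> x = 15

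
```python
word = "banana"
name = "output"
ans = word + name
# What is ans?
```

Answer: 'bananaoutput'

Derivation:
Trace (tracking ans):
word = 'banana'  # -> word = 'banana'
name = 'output'  # -> name = 'output'
ans = word + name  # -> ans = 'bananaoutput'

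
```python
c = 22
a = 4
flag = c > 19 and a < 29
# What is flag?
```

Trace (tracking flag):
c = 22  # -> c = 22
a = 4  # -> a = 4
flag = c > 19 and a < 29  # -> flag = True

Answer: True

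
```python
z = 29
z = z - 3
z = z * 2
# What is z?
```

Answer: 52

Derivation:
Trace (tracking z):
z = 29  # -> z = 29
z = z - 3  # -> z = 26
z = z * 2  # -> z = 52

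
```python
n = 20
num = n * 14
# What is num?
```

Answer: 280

Derivation:
Trace (tracking num):
n = 20  # -> n = 20
num = n * 14  # -> num = 280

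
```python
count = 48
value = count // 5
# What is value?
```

Trace (tracking value):
count = 48  # -> count = 48
value = count // 5  # -> value = 9

Answer: 9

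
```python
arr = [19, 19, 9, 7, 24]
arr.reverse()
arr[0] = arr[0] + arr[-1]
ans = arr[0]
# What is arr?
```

Trace (tracking arr):
arr = [19, 19, 9, 7, 24]  # -> arr = [19, 19, 9, 7, 24]
arr.reverse()  # -> arr = [24, 7, 9, 19, 19]
arr[0] = arr[0] + arr[-1]  # -> arr = [43, 7, 9, 19, 19]
ans = arr[0]  # -> ans = 43

Answer: [43, 7, 9, 19, 19]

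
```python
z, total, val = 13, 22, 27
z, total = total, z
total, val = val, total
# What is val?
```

Trace (tracking val):
z, total, val = (13, 22, 27)  # -> z = 13, total = 22, val = 27
z, total = (total, z)  # -> z = 22, total = 13
total, val = (val, total)  # -> total = 27, val = 13

Answer: 13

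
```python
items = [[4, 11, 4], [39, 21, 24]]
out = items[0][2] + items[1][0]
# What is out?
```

Trace (tracking out):
items = [[4, 11, 4], [39, 21, 24]]  # -> items = [[4, 11, 4], [39, 21, 24]]
out = items[0][2] + items[1][0]  # -> out = 43

Answer: 43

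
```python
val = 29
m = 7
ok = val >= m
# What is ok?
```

Trace (tracking ok):
val = 29  # -> val = 29
m = 7  # -> m = 7
ok = val >= m  # -> ok = True

Answer: True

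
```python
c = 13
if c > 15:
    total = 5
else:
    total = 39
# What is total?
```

Answer: 39

Derivation:
Trace (tracking total):
c = 13  # -> c = 13
if c > 15:  # condition is False
else:
    total = 39  # -> total = 39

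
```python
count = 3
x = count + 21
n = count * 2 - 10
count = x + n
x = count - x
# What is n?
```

Answer: -4

Derivation:
Trace (tracking n):
count = 3  # -> count = 3
x = count + 21  # -> x = 24
n = count * 2 - 10  # -> n = -4
count = x + n  # -> count = 20
x = count - x  # -> x = -4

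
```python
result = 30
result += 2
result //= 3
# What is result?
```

Trace (tracking result):
result = 30  # -> result = 30
result += 2  # -> result = 32
result //= 3  # -> result = 10

Answer: 10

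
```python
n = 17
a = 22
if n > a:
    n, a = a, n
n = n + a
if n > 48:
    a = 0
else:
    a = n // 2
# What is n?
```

Answer: 39

Derivation:
Trace (tracking n):
n = 17  # -> n = 17
a = 22  # -> a = 22
if n > a:  # condition is False
n = n + a  # -> n = 39
if n > 48:  # condition is False
else:
    a = n // 2  # -> a = 19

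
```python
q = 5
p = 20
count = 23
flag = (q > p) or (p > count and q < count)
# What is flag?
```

Answer: False

Derivation:
Trace (tracking flag):
q = 5  # -> q = 5
p = 20  # -> p = 20
count = 23  # -> count = 23
flag = q > p or (p > count and q < count)  # -> flag = False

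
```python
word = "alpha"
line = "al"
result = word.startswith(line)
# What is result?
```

Trace (tracking result):
word = 'alpha'  # -> word = 'alpha'
line = 'al'  # -> line = 'al'
result = word.startswith(line)  # -> result = True

Answer: True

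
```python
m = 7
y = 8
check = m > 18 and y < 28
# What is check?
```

Answer: False

Derivation:
Trace (tracking check):
m = 7  # -> m = 7
y = 8  # -> y = 8
check = m > 18 and y < 28  # -> check = False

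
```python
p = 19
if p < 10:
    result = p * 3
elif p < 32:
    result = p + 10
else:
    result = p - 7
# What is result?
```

Trace (tracking result):
p = 19  # -> p = 19
if p < 10:  # condition is False
elif p < 32:  # condition is True
    result = p + 10  # -> result = 29

Answer: 29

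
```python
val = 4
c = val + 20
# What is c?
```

Trace (tracking c):
val = 4  # -> val = 4
c = val + 20  # -> c = 24

Answer: 24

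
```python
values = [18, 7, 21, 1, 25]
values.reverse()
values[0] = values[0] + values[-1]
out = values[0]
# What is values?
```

Answer: [43, 1, 21, 7, 18]

Derivation:
Trace (tracking values):
values = [18, 7, 21, 1, 25]  # -> values = [18, 7, 21, 1, 25]
values.reverse()  # -> values = [25, 1, 21, 7, 18]
values[0] = values[0] + values[-1]  # -> values = [43, 1, 21, 7, 18]
out = values[0]  # -> out = 43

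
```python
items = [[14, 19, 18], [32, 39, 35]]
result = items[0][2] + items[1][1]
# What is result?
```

Answer: 57

Derivation:
Trace (tracking result):
items = [[14, 19, 18], [32, 39, 35]]  # -> items = [[14, 19, 18], [32, 39, 35]]
result = items[0][2] + items[1][1]  # -> result = 57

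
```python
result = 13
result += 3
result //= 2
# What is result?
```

Trace (tracking result):
result = 13  # -> result = 13
result += 3  # -> result = 16
result //= 2  # -> result = 8

Answer: 8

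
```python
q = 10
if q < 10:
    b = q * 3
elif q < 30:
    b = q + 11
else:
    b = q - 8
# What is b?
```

Answer: 21

Derivation:
Trace (tracking b):
q = 10  # -> q = 10
if q < 10:  # condition is False
elif q < 30:  # condition is True
    b = q + 11  # -> b = 21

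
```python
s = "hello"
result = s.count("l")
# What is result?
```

Answer: 2

Derivation:
Trace (tracking result):
s = 'hello'  # -> s = 'hello'
result = s.count('l')  # -> result = 2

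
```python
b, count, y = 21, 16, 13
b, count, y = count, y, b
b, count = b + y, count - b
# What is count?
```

Trace (tracking count):
b, count, y = (21, 16, 13)  # -> b = 21, count = 16, y = 13
b, count, y = (count, y, b)  # -> b = 16, count = 13, y = 21
b, count = (b + y, count - b)  # -> b = 37, count = -3

Answer: -3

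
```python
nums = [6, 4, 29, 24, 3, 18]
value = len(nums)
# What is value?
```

Trace (tracking value):
nums = [6, 4, 29, 24, 3, 18]  # -> nums = [6, 4, 29, 24, 3, 18]
value = len(nums)  # -> value = 6

Answer: 6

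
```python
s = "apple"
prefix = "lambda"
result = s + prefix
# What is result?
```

Trace (tracking result):
s = 'apple'  # -> s = 'apple'
prefix = 'lambda'  # -> prefix = 'lambda'
result = s + prefix  # -> result = 'applelambda'

Answer: 'applelambda'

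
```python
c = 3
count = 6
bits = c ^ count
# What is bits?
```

Trace (tracking bits):
c = 3  # -> c = 3
count = 6  # -> count = 6
bits = c ^ count  # -> bits = 5

Answer: 5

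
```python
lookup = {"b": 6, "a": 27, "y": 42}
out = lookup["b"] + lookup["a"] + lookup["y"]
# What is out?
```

Trace (tracking out):
lookup = {'b': 6, 'a': 27, 'y': 42}  # -> lookup = {'b': 6, 'a': 27, 'y': 42}
out = lookup['b'] + lookup['a'] + lookup['y']  # -> out = 75

Answer: 75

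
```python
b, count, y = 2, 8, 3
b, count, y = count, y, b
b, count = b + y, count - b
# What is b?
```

Answer: 10

Derivation:
Trace (tracking b):
b, count, y = (2, 8, 3)  # -> b = 2, count = 8, y = 3
b, count, y = (count, y, b)  # -> b = 8, count = 3, y = 2
b, count = (b + y, count - b)  # -> b = 10, count = -5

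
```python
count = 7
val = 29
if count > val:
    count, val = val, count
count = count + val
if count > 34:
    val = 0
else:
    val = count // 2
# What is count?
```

Answer: 36

Derivation:
Trace (tracking count):
count = 7  # -> count = 7
val = 29  # -> val = 29
if count > val:  # condition is False
count = count + val  # -> count = 36
if count > 34:  # condition is True
    val = 0  # -> val = 0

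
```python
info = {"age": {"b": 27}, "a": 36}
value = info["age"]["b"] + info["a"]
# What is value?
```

Trace (tracking value):
info = {'age': {'b': 27}, 'a': 36}  # -> info = {'age': {'b': 27}, 'a': 36}
value = info['age']['b'] + info['a']  # -> value = 63

Answer: 63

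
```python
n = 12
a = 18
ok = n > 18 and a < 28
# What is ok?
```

Trace (tracking ok):
n = 12  # -> n = 12
a = 18  # -> a = 18
ok = n > 18 and a < 28  # -> ok = False

Answer: False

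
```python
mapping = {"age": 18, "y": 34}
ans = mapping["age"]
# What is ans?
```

Trace (tracking ans):
mapping = {'age': 18, 'y': 34}  # -> mapping = {'age': 18, 'y': 34}
ans = mapping['age']  # -> ans = 18

Answer: 18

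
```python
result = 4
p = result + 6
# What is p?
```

Trace (tracking p):
result = 4  # -> result = 4
p = result + 6  # -> p = 10

Answer: 10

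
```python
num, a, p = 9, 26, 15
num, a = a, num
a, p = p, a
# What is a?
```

Answer: 15

Derivation:
Trace (tracking a):
num, a, p = (9, 26, 15)  # -> num = 9, a = 26, p = 15
num, a = (a, num)  # -> num = 26, a = 9
a, p = (p, a)  # -> a = 15, p = 9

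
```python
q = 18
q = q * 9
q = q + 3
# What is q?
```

Answer: 165

Derivation:
Trace (tracking q):
q = 18  # -> q = 18
q = q * 9  # -> q = 162
q = q + 3  # -> q = 165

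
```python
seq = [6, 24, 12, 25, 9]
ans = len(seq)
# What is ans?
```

Answer: 5

Derivation:
Trace (tracking ans):
seq = [6, 24, 12, 25, 9]  # -> seq = [6, 24, 12, 25, 9]
ans = len(seq)  # -> ans = 5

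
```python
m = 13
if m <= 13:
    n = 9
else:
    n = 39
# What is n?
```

Answer: 9

Derivation:
Trace (tracking n):
m = 13  # -> m = 13
if m <= 13:  # condition is True
    n = 9  # -> n = 9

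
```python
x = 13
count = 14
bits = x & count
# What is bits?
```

Answer: 12

Derivation:
Trace (tracking bits):
x = 13  # -> x = 13
count = 14  # -> count = 14
bits = x & count  # -> bits = 12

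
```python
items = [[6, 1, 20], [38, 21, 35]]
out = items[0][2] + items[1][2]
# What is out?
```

Trace (tracking out):
items = [[6, 1, 20], [38, 21, 35]]  # -> items = [[6, 1, 20], [38, 21, 35]]
out = items[0][2] + items[1][2]  # -> out = 55

Answer: 55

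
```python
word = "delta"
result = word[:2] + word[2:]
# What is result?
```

Answer: 'delta'

Derivation:
Trace (tracking result):
word = 'delta'  # -> word = 'delta'
result = word[:2] + word[2:]  # -> result = 'delta'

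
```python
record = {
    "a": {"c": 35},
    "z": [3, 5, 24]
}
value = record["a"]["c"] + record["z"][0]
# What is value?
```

Trace (tracking value):
record = {'a': {'c': 35}, 'z': [3, 5, 24]}  # -> record = {'a': {'c': 35}, 'z': [3, 5, 24]}
value = record['a']['c'] + record['z'][0]  # -> value = 38

Answer: 38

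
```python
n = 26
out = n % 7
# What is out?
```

Trace (tracking out):
n = 26  # -> n = 26
out = n % 7  # -> out = 5

Answer: 5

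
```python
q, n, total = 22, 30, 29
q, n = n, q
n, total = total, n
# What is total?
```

Trace (tracking total):
q, n, total = (22, 30, 29)  # -> q = 22, n = 30, total = 29
q, n = (n, q)  # -> q = 30, n = 22
n, total = (total, n)  # -> n = 29, total = 22

Answer: 22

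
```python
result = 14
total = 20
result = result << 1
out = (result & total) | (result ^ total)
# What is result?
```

Trace (tracking result):
result = 14  # -> result = 14
total = 20  # -> total = 20
result = result << 1  # -> result = 28
out = result & total | result ^ total  # -> out = 28

Answer: 28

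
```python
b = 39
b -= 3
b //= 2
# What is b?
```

Answer: 18

Derivation:
Trace (tracking b):
b = 39  # -> b = 39
b -= 3  # -> b = 36
b //= 2  # -> b = 18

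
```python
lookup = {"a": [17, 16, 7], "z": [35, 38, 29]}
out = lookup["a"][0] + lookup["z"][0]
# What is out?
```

Answer: 52

Derivation:
Trace (tracking out):
lookup = {'a': [17, 16, 7], 'z': [35, 38, 29]}  # -> lookup = {'a': [17, 16, 7], 'z': [35, 38, 29]}
out = lookup['a'][0] + lookup['z'][0]  # -> out = 52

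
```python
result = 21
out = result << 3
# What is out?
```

Answer: 168

Derivation:
Trace (tracking out):
result = 21  # -> result = 21
out = result << 3  # -> out = 168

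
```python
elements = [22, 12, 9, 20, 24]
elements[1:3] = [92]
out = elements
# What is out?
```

Answer: [22, 92, 20, 24]

Derivation:
Trace (tracking out):
elements = [22, 12, 9, 20, 24]  # -> elements = [22, 12, 9, 20, 24]
elements[1:3] = [92]  # -> elements = [22, 92, 20, 24]
out = elements  # -> out = [22, 92, 20, 24]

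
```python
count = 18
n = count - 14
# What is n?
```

Trace (tracking n):
count = 18  # -> count = 18
n = count - 14  # -> n = 4

Answer: 4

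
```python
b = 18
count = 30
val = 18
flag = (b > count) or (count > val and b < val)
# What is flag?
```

Trace (tracking flag):
b = 18  # -> b = 18
count = 30  # -> count = 30
val = 18  # -> val = 18
flag = b > count or (count > val and b < val)  # -> flag = False

Answer: False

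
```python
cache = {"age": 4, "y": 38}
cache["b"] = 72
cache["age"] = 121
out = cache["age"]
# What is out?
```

Answer: 121

Derivation:
Trace (tracking out):
cache = {'age': 4, 'y': 38}  # -> cache = {'age': 4, 'y': 38}
cache['b'] = 72  # -> cache = {'age': 4, 'y': 38, 'b': 72}
cache['age'] = 121  # -> cache = {'age': 121, 'y': 38, 'b': 72}
out = cache['age']  # -> out = 121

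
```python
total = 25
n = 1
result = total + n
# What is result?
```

Trace (tracking result):
total = 25  # -> total = 25
n = 1  # -> n = 1
result = total + n  # -> result = 26

Answer: 26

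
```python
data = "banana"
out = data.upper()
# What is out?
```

Answer: 'BANANA'

Derivation:
Trace (tracking out):
data = 'banana'  # -> data = 'banana'
out = data.upper()  # -> out = 'BANANA'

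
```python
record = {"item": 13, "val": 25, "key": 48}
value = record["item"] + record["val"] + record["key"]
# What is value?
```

Answer: 86

Derivation:
Trace (tracking value):
record = {'item': 13, 'val': 25, 'key': 48}  # -> record = {'item': 13, 'val': 25, 'key': 48}
value = record['item'] + record['val'] + record['key']  # -> value = 86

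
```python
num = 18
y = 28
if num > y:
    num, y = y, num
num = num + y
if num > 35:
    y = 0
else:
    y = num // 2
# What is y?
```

Trace (tracking y):
num = 18  # -> num = 18
y = 28  # -> y = 28
if num > y:  # condition is False
num = num + y  # -> num = 46
if num > 35:  # condition is True
    y = 0  # -> y = 0

Answer: 0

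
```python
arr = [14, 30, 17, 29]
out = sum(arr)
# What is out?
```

Answer: 90

Derivation:
Trace (tracking out):
arr = [14, 30, 17, 29]  # -> arr = [14, 30, 17, 29]
out = sum(arr)  # -> out = 90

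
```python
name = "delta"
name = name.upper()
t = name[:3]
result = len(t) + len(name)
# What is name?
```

Trace (tracking name):
name = 'delta'  # -> name = 'delta'
name = name.upper()  # -> name = 'DELTA'
t = name[:3]  # -> t = 'DEL'
result = len(t) + len(name)  # -> result = 8

Answer: 'DELTA'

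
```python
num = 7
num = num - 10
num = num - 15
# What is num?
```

Answer: -18

Derivation:
Trace (tracking num):
num = 7  # -> num = 7
num = num - 10  # -> num = -3
num = num - 15  # -> num = -18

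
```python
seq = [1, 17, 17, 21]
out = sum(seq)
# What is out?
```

Answer: 56

Derivation:
Trace (tracking out):
seq = [1, 17, 17, 21]  # -> seq = [1, 17, 17, 21]
out = sum(seq)  # -> out = 56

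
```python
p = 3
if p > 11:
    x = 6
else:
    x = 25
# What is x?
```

Answer: 25

Derivation:
Trace (tracking x):
p = 3  # -> p = 3
if p > 11:  # condition is False
else:
    x = 25  # -> x = 25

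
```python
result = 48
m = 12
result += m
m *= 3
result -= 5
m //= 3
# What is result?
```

Trace (tracking result):
result = 48  # -> result = 48
m = 12  # -> m = 12
result += m  # -> result = 60
m *= 3  # -> m = 36
result -= 5  # -> result = 55
m //= 3  # -> m = 12

Answer: 55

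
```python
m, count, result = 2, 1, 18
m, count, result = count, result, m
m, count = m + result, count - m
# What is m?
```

Answer: 3

Derivation:
Trace (tracking m):
m, count, result = (2, 1, 18)  # -> m = 2, count = 1, result = 18
m, count, result = (count, result, m)  # -> m = 1, count = 18, result = 2
m, count = (m + result, count - m)  # -> m = 3, count = 17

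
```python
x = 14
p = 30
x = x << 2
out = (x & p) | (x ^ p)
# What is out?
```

Trace (tracking out):
x = 14  # -> x = 14
p = 30  # -> p = 30
x = x << 2  # -> x = 56
out = x & p | x ^ p  # -> out = 62

Answer: 62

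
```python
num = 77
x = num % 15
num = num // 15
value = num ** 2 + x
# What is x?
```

Trace (tracking x):
num = 77  # -> num = 77
x = num % 15  # -> x = 2
num = num // 15  # -> num = 5
value = num ** 2 + x  # -> value = 27

Answer: 2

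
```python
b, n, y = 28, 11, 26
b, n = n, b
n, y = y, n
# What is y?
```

Trace (tracking y):
b, n, y = (28, 11, 26)  # -> b = 28, n = 11, y = 26
b, n = (n, b)  # -> b = 11, n = 28
n, y = (y, n)  # -> n = 26, y = 28

Answer: 28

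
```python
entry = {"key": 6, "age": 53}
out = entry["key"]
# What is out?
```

Answer: 6

Derivation:
Trace (tracking out):
entry = {'key': 6, 'age': 53}  # -> entry = {'key': 6, 'age': 53}
out = entry['key']  # -> out = 6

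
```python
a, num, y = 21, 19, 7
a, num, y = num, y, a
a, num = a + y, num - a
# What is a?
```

Answer: 40

Derivation:
Trace (tracking a):
a, num, y = (21, 19, 7)  # -> a = 21, num = 19, y = 7
a, num, y = (num, y, a)  # -> a = 19, num = 7, y = 21
a, num = (a + y, num - a)  # -> a = 40, num = -12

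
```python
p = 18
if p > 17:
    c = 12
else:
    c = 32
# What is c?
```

Answer: 12

Derivation:
Trace (tracking c):
p = 18  # -> p = 18
if p > 17:  # condition is True
    c = 12  # -> c = 12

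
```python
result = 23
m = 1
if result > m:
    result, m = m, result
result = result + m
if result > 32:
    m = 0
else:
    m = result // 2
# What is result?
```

Trace (tracking result):
result = 23  # -> result = 23
m = 1  # -> m = 1
if result > m:  # condition is True
    result, m = (m, result)  # -> result = 1, m = 23
result = result + m  # -> result = 24
if result > 32:  # condition is False
else:
    m = result // 2  # -> m = 12

Answer: 24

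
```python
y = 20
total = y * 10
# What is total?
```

Answer: 200

Derivation:
Trace (tracking total):
y = 20  # -> y = 20
total = y * 10  # -> total = 200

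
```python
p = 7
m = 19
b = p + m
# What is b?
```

Trace (tracking b):
p = 7  # -> p = 7
m = 19  # -> m = 19
b = p + m  # -> b = 26

Answer: 26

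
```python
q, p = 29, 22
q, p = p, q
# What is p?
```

Answer: 29

Derivation:
Trace (tracking p):
q, p = (29, 22)  # -> q = 29, p = 22
q, p = (p, q)  # -> q = 22, p = 29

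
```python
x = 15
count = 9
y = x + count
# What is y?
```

Answer: 24

Derivation:
Trace (tracking y):
x = 15  # -> x = 15
count = 9  # -> count = 9
y = x + count  # -> y = 24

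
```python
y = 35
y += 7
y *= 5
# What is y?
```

Answer: 210

Derivation:
Trace (tracking y):
y = 35  # -> y = 35
y += 7  # -> y = 42
y *= 5  # -> y = 210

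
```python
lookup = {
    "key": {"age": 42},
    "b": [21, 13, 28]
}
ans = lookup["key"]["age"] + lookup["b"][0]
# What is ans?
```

Trace (tracking ans):
lookup = {'key': {'age': 42}, 'b': [21, 13, 28]}  # -> lookup = {'key': {'age': 42}, 'b': [21, 13, 28]}
ans = lookup['key']['age'] + lookup['b'][0]  # -> ans = 63

Answer: 63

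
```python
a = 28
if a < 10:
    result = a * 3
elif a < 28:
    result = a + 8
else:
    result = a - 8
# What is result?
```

Trace (tracking result):
a = 28  # -> a = 28
if a < 10:  # condition is False
elif a < 28:  # condition is False
else:
    result = a - 8  # -> result = 20

Answer: 20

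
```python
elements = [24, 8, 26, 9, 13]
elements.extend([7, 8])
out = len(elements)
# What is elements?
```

Answer: [24, 8, 26, 9, 13, 7, 8]

Derivation:
Trace (tracking elements):
elements = [24, 8, 26, 9, 13]  # -> elements = [24, 8, 26, 9, 13]
elements.extend([7, 8])  # -> elements = [24, 8, 26, 9, 13, 7, 8]
out = len(elements)  # -> out = 7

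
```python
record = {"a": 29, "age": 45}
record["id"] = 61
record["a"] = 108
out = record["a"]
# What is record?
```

Trace (tracking record):
record = {'a': 29, 'age': 45}  # -> record = {'a': 29, 'age': 45}
record['id'] = 61  # -> record = {'a': 29, 'age': 45, 'id': 61}
record['a'] = 108  # -> record = {'a': 108, 'age': 45, 'id': 61}
out = record['a']  # -> out = 108

Answer: {'a': 108, 'age': 45, 'id': 61}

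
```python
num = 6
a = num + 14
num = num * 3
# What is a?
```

Answer: 20

Derivation:
Trace (tracking a):
num = 6  # -> num = 6
a = num + 14  # -> a = 20
num = num * 3  # -> num = 18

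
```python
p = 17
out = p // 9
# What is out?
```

Trace (tracking out):
p = 17  # -> p = 17
out = p // 9  # -> out = 1

Answer: 1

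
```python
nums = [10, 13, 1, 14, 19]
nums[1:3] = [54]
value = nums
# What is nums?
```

Trace (tracking nums):
nums = [10, 13, 1, 14, 19]  # -> nums = [10, 13, 1, 14, 19]
nums[1:3] = [54]  # -> nums = [10, 54, 14, 19]
value = nums  # -> value = [10, 54, 14, 19]

Answer: [10, 54, 14, 19]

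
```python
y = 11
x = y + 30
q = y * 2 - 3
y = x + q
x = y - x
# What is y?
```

Answer: 60

Derivation:
Trace (tracking y):
y = 11  # -> y = 11
x = y + 30  # -> x = 41
q = y * 2 - 3  # -> q = 19
y = x + q  # -> y = 60
x = y - x  # -> x = 19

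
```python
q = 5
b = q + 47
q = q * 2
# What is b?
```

Trace (tracking b):
q = 5  # -> q = 5
b = q + 47  # -> b = 52
q = q * 2  # -> q = 10

Answer: 52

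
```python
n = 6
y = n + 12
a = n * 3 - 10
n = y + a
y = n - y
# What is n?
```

Answer: 26

Derivation:
Trace (tracking n):
n = 6  # -> n = 6
y = n + 12  # -> y = 18
a = n * 3 - 10  # -> a = 8
n = y + a  # -> n = 26
y = n - y  # -> y = 8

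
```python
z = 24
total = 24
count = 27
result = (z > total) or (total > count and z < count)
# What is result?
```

Answer: False

Derivation:
Trace (tracking result):
z = 24  # -> z = 24
total = 24  # -> total = 24
count = 27  # -> count = 27
result = z > total or (total > count and z < count)  # -> result = False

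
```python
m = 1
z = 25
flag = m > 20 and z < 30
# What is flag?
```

Trace (tracking flag):
m = 1  # -> m = 1
z = 25  # -> z = 25
flag = m > 20 and z < 30  # -> flag = False

Answer: False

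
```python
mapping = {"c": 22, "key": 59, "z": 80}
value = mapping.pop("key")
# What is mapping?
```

Answer: {'c': 22, 'z': 80}

Derivation:
Trace (tracking mapping):
mapping = {'c': 22, 'key': 59, 'z': 80}  # -> mapping = {'c': 22, 'key': 59, 'z': 80}
value = mapping.pop('key')  # -> value = 59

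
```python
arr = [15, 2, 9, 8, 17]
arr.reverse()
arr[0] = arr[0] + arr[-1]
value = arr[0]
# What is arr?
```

Answer: [32, 8, 9, 2, 15]

Derivation:
Trace (tracking arr):
arr = [15, 2, 9, 8, 17]  # -> arr = [15, 2, 9, 8, 17]
arr.reverse()  # -> arr = [17, 8, 9, 2, 15]
arr[0] = arr[0] + arr[-1]  # -> arr = [32, 8, 9, 2, 15]
value = arr[0]  # -> value = 32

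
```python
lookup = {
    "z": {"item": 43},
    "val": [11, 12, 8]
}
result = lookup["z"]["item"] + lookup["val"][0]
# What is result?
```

Answer: 54

Derivation:
Trace (tracking result):
lookup = {'z': {'item': 43}, 'val': [11, 12, 8]}  # -> lookup = {'z': {'item': 43}, 'val': [11, 12, 8]}
result = lookup['z']['item'] + lookup['val'][0]  # -> result = 54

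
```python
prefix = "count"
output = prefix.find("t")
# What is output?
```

Trace (tracking output):
prefix = 'count'  # -> prefix = 'count'
output = prefix.find('t')  # -> output = 4

Answer: 4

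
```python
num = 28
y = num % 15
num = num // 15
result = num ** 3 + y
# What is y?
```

Answer: 13

Derivation:
Trace (tracking y):
num = 28  # -> num = 28
y = num % 15  # -> y = 13
num = num // 15  # -> num = 1
result = num ** 3 + y  # -> result = 14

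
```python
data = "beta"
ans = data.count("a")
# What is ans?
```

Trace (tracking ans):
data = 'beta'  # -> data = 'beta'
ans = data.count('a')  # -> ans = 1

Answer: 1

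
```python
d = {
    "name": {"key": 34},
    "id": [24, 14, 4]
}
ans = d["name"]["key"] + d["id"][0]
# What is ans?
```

Trace (tracking ans):
d = {'name': {'key': 34}, 'id': [24, 14, 4]}  # -> d = {'name': {'key': 34}, 'id': [24, 14, 4]}
ans = d['name']['key'] + d['id'][0]  # -> ans = 58

Answer: 58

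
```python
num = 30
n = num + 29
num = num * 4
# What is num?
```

Trace (tracking num):
num = 30  # -> num = 30
n = num + 29  # -> n = 59
num = num * 4  # -> num = 120

Answer: 120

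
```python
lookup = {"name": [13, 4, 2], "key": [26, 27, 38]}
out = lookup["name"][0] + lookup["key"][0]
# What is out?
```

Trace (tracking out):
lookup = {'name': [13, 4, 2], 'key': [26, 27, 38]}  # -> lookup = {'name': [13, 4, 2], 'key': [26, 27, 38]}
out = lookup['name'][0] + lookup['key'][0]  # -> out = 39

Answer: 39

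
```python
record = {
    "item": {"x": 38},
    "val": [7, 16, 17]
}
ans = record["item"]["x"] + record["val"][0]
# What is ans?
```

Answer: 45

Derivation:
Trace (tracking ans):
record = {'item': {'x': 38}, 'val': [7, 16, 17]}  # -> record = {'item': {'x': 38}, 'val': [7, 16, 17]}
ans = record['item']['x'] + record['val'][0]  # -> ans = 45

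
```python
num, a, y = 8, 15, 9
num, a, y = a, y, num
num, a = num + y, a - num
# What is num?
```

Answer: 23

Derivation:
Trace (tracking num):
num, a, y = (8, 15, 9)  # -> num = 8, a = 15, y = 9
num, a, y = (a, y, num)  # -> num = 15, a = 9, y = 8
num, a = (num + y, a - num)  # -> num = 23, a = -6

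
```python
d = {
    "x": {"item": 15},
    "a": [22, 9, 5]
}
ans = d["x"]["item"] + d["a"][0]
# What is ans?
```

Trace (tracking ans):
d = {'x': {'item': 15}, 'a': [22, 9, 5]}  # -> d = {'x': {'item': 15}, 'a': [22, 9, 5]}
ans = d['x']['item'] + d['a'][0]  # -> ans = 37

Answer: 37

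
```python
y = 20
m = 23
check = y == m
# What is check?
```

Trace (tracking check):
y = 20  # -> y = 20
m = 23  # -> m = 23
check = y == m  # -> check = False

Answer: False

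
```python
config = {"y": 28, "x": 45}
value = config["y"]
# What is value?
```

Answer: 28

Derivation:
Trace (tracking value):
config = {'y': 28, 'x': 45}  # -> config = {'y': 28, 'x': 45}
value = config['y']  # -> value = 28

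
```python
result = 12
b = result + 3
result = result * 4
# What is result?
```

Trace (tracking result):
result = 12  # -> result = 12
b = result + 3  # -> b = 15
result = result * 4  # -> result = 48

Answer: 48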